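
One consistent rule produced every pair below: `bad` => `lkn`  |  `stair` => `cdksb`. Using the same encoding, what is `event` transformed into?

Compare letters: b→l is +10, a→k is +10, d→n is +10 — a constant shift. Each letter is shifted forward by 10 in the alphabet (a Caesar shift of +10).
Applying it to event: e+10=o, v+10=f, e+10=o, n+10=x, t+10=d.

ofoxd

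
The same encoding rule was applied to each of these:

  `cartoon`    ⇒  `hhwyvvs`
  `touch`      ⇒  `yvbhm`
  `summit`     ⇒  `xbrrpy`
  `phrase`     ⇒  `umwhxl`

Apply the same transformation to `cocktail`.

The shift depends on letter class: consonant c→h is +5, but vowel a→h is +7. Two shifts are in play — +7 for a/e/i/o/u, +5 for every other letter.
On cocktail: c(cons)+5=h, o(vowel)+7=v, c(cons)+5=h, k(cons)+5=p, t(cons)+5=y, a(vowel)+7=h, i(vowel)+7=p, l(cons)+5=q.

hvhpyhpq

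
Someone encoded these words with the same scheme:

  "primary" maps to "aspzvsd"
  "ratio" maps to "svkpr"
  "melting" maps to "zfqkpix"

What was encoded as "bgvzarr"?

p(15)→a(0) and r(17)→s(18) fit y≡9x+21 (mod 26); the inverse of 9 mod 26 is 3. Each letter's alphabet position (a=0..z=25) is mapped through 9·x+21 mod 26 — an affine cipher.
Reversing it on bgvzarr: b(1)→3·(1−21)≡18=s; g(6)→3·(6−21)≡7=h; v(21)→3·(21−21)≡0=a; z(25)→3·(25−21)≡12=m; a(0)→3·(0−21)≡15=p; r(17)→3·(17−21)≡14=o; r(17)→3·(17−21)≡14=o (all mod 26).

shampoo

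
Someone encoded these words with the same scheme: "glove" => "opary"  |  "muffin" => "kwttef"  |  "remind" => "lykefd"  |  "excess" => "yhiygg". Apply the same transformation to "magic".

ksoei

g(6)→o(14) and l(11)→p(15) fit y≡21x+18 (mod 26); the inverse of 21 mod 26 is 5. This is an affine cipher: with a=0,…,z=25, each position x becomes (21x+18) mod 26.
Applying it to magic: m(12)→21·12+18≡10=k; a(0)→21·0+18≡18=s; g(6)→21·6+18≡14=o; i(8)→21·8+18≡4=e; c(2)→21·2+18≡8=i (all mod 26).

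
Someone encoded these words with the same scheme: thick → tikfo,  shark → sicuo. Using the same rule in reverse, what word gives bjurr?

bison

In thick: t→t is +0, h→i is +1, i→k is +2, c→f is +3 — the shift increases by 1 each position. The shift increases by 1 at each position, starting from +0: 0, 1, 2, ….
Reversing it on bjurr: b−0=b, j−1=i, u−2=s, r−3=o, r−4=n.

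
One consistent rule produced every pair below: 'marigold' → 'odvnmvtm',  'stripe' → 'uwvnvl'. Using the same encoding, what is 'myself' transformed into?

The shift increases by 1 at each position, starting from +2: 2, 3, 4, ….
On myself: m+2=o, y+3=b, s+4=w, e+5=j, l+6=r, f+7=m.

obwjrm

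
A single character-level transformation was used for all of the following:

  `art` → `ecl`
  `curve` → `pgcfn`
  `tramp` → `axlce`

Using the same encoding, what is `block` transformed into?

vnzwm

The output letters match the input read backwards, each shifted +11: art reversed is tra. The word is reversed, then every letter is shifted forward by 11.
For block: reverse → kcolb; then shift: k+11=v, c+11=n, o+11=z, l+11=w, b+11=m.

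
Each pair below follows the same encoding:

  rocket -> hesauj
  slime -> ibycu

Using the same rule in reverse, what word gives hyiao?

risky

Compare letters: r→h is +16, o→e is +16, c→s is +16 — a constant shift. It's a constant shift of +16 (ROT16).
Undoing it on hyiao: h−16=r, y−16=i, i−16=s, a−16=k, o−16=y.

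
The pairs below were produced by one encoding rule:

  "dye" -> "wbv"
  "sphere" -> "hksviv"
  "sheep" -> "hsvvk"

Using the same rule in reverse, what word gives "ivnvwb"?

remedy

Each pair mirrors across the alphabet (d↔w, y↔b, e↔v): positions sum to 25. Each letter is replaced by its mirror in the alphabet: a↔z, b↔y, c↔x, and so on (the Atbash cipher).
Decoding ivnvwb: i↔r, v↔e, n↔m, v↔e, w↔d, b↔y.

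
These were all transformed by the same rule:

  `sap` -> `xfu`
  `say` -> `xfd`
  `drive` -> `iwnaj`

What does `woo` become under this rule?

This is a Caesar cipher with shift 5.
Applying it to woo: w+5=b, o+5=t, o+5=t.

btt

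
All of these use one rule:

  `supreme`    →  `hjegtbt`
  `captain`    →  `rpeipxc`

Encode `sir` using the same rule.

Compare letters: s→h is +15, u→j is +15, p→e is +15 — a constant shift. This is a Caesar cipher with shift 15.
For sir: s+15=h, i+15=x, r+15=g.

hxg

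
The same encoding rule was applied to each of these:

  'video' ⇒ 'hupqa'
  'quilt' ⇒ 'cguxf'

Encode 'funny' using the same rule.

Compare letters: v→h is +12, i→u is +12, d→p is +12 — a constant shift. Each letter is shifted forward by 12 in the alphabet (a Caesar shift of +12).
Applying it to funny: f+12=r, u+12=g, n+12=z, n+12=z, y+12=k.

rgzzk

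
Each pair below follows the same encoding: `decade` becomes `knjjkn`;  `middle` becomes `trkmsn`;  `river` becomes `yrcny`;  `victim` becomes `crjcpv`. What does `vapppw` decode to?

origin

Shifts by position in decade: pos 0: d→k (+7), pos 1: e→n (+9), pos 2: c→j (+7), pos 3: a→j (+9) — repeating every 2. The shifts repeat in a cycle of length 2: positions 0,1,… shift by +7, +9, then the pattern repeats.
Decoding vapppw: v−7=o, a−9=r, p−7=i, p−9=g, p−7=i, w−9=n.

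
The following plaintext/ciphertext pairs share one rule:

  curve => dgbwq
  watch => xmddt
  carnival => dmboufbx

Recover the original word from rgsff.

A repeating key of period 3 is used — shifts +1, +12, +10 over and over.
Reversing it on rgsff: r−1=q, g−12=u, s−10=i, f−1=e, f−12=t.

quiet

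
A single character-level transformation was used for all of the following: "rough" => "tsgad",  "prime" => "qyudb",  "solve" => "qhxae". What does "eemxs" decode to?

The output letters match the input read backwards, each shifted +12: rough reversed is hguor. The word is reversed, then every letter is shifted forward by 12.
Decoding eemxs: shift back: e−12=s, e−12=s, m−12=a, x−12=l, s−12=g → ssalg; then reverse → glass.

glass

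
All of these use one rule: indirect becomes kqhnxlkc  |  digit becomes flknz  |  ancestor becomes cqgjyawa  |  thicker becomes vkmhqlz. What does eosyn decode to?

cloth

In indirect: i→k is +2, n→q is +3, d→h is +4, i→n is +5 — the shift increases by 1 each position. Each letter shifts forward by (position + 2), i.e. 2, 3, 4, … — the shift grows by one for each successive letter.
Decoding eosyn: e−2=c, o−3=l, s−4=o, y−5=t, n−6=h.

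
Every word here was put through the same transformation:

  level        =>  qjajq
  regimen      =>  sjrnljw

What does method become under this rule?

Read the word backwards and shift each letter +5.
On method: reverse → dohtem; then shift: d+5=i, o+5=t, h+5=m, t+5=y, e+5=j, m+5=r.

itmyjr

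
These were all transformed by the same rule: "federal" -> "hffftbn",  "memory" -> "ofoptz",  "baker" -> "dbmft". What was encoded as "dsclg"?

Shifts by position in federal: pos 0: f→h (+2), pos 1: e→f (+1), pos 2: d→f (+2), pos 3: e→f (+1) — repeating every 2. It's a Vigenère-style cipher with numeric key [2,1]: position i shifts by key[i mod 2].
Decoding dsclg: d−2=b, s−1=r, c−2=a, l−1=k, g−2=e.

brake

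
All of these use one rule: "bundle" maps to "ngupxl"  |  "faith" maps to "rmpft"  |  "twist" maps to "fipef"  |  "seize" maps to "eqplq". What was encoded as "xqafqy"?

A repeating key of period 3 is used — shifts +12, +12, +7 over and over.
Decoding xqafqy: x−12=l, q−12=e, a−7=t, f−12=t, q−12=e, y−7=r.

letter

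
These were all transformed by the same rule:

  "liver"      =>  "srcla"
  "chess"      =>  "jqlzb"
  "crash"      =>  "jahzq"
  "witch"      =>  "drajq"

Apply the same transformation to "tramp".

aahty

It's a Vigenère-style cipher with numeric key [7,9,7]: position i shifts by key[i mod 3].
Applying it to tramp: t+7=a, r+9=a, a+7=h, m+7=t, p+9=y.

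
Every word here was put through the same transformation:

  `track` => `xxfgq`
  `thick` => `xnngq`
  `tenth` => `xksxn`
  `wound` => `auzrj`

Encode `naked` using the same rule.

rgpij

Shifts by position in track: pos 0: t→x (+4), pos 1: r→x (+6), pos 2: a→f (+5), pos 3: c→g (+4), pos 4: k→q (+6) — repeating every 3. The shifts repeat in a cycle of length 3: positions 0,1,… shift by +4, +6, +5, then the pattern repeats.
For naked: n+4=r, a+6=g, k+5=p, e+4=i, d+6=j.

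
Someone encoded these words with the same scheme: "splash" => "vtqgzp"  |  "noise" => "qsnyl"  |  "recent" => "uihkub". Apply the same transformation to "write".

In splash: s→v is +3, p→t is +4, l→q is +5, a→g is +6 — the shift increases by 1 each position. Letter i (0-indexed) is shifted by i+3, so successive shifts are 3, 4, 5, ….
Applying it to write: w+3=z, r+4=v, i+5=n, t+6=z, e+7=l.

zvnzl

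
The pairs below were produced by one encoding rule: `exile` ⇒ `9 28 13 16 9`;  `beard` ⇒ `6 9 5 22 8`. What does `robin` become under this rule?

22 19 6 13 18

e is letter #5 and maps to 9: an offset of 4. The number is (letter's place in the alphabet, a=1) + 4.
Applying it to robin: r=18→22, o=15→19, b=2→6, i=9→13, n=14→18.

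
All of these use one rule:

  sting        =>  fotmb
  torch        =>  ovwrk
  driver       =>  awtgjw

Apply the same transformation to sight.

ftbko

s(18)→f(5) and t(19)→o(14) fit y≡9x+25 (mod 26); the inverse of 9 mod 26 is 3. Treating letters as 0–25, the rule is x ↦ 9x + 25 (mod 26).
Applying it to sight: s(18)→9·18+25≡5=f; i(8)→9·8+25≡19=t; g(6)→9·6+25≡1=b; h(7)→9·7+25≡10=k; t(19)→9·19+25≡14=o (all mod 26).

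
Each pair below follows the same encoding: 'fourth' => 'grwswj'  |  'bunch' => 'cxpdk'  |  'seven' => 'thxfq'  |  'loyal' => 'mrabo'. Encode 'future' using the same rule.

Shifts by position in fourth: pos 0: f→g (+1), pos 1: o→r (+3), pos 2: u→w (+2), pos 3: r→s (+1), pos 4: t→w (+3), pos 5: h→j (+2) — repeating every 3. A repeating key of period 3 is used — shifts +1, +3, +2 over and over.
Applying it to future: f+1=g, u+3=x, t+2=v, u+1=v, r+3=u, e+2=g.

gxvvug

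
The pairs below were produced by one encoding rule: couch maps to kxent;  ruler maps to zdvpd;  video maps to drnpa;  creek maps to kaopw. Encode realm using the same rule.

In couch: c→k is +8, o→x is +9, u→e is +10, c→n is +11 — the shift increases by 1 each position. The shift increases by 1 at each position, starting from +8: 8, 9, 10, ….
For realm: r+8=z, e+9=n, a+10=k, l+11=w, m+12=y.

znkwy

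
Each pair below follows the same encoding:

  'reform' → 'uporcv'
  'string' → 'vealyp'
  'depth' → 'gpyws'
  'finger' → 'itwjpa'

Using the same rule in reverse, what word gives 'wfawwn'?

Shifts by position in reform: pos 0: r→u (+3), pos 1: e→p (+11), pos 2: f→o (+9), pos 3: o→r (+3), pos 4: r→c (+11), pos 5: m→v (+9) — repeating every 3. A repeating key of period 3 is used — shifts +3, +11, +9 over and over.
Undoing it on wfawwn: w−3=t, f−11=u, a−9=r, w−3=t, w−11=l, n−9=e.

turtle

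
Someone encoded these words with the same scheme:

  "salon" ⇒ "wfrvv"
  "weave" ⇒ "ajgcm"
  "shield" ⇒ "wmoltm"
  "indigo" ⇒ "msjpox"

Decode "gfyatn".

In salon: s→w is +4, a→f is +5, l→r is +6, o→v is +7 — the shift increases by 1 each position. Each letter shifts forward by (position + 4), i.e. 4, 5, 6, … — the shift grows by one for each successive letter.
Reversing it on gfyatn: g−4=c, f−5=a, y−6=s, a−7=t, t−8=l, n−9=e.

castle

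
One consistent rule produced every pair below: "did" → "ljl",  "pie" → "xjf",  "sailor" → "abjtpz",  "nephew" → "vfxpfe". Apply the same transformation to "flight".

ntjopb

The shift depends on letter class: consonant d→l is +8, but vowel i→j is +1. Vowels shift forward by 1 and consonants shift forward by 8.
For flight: f(cons)+8=n, l(cons)+8=t, i(vowel)+1=j, g(cons)+8=o, h(cons)+8=p, t(cons)+8=b.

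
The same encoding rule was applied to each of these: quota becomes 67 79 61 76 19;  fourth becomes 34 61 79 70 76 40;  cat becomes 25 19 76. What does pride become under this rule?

64 70 43 28 31

q(#17)→67 and u(#21)→79: differences scale by 3, so n = 3·pos + 16. With a=1..z=26, the number is 3·pos + 16.
For pride: p=16→64, r=18→70, i=9→43, d=4→28, e=5→31.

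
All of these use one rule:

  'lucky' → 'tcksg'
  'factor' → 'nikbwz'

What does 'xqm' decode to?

Compare letters: l→t is +8, u→c is +8, c→k is +8 — a constant shift. It's a constant shift of +8 (ROT8).
Undoing it on xqm: x−8=p, q−8=i, m−8=e.

pie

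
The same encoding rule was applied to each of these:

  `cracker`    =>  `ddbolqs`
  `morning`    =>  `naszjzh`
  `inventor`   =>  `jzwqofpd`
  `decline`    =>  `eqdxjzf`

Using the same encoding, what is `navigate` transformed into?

omwuhmuq

Shifts by position in cracker: pos 0: c→d (+1), pos 1: r→d (+12), pos 2: a→b (+1), pos 3: c→o (+12) — repeating every 2. The shifts repeat in a cycle of length 2: positions 0,1,… shift by +1, +12, then the pattern repeats.
On navigate: n+1=o, a+12=m, v+1=w, i+12=u, g+1=h, a+12=m, t+1=u, e+12=q.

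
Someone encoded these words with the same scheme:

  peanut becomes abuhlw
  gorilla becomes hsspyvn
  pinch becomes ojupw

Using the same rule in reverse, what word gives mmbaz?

stuff

Read the word backwards and shift each letter +7.
Decoding mmbaz: shift back: m−7=f, m−7=f, b−7=u, a−7=t, z−7=s → ffuts; then reverse → stuff.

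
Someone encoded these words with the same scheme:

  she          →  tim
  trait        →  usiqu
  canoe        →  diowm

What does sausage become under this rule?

tictihm

The shift depends on letter class: consonant s→t is +1, but vowel e→m is +8. The rule splits by letter class: vowels +8, consonants +1.
For sausage: s(cons)+1=t, a(vowel)+8=i, u(vowel)+8=c, s(cons)+1=t, a(vowel)+8=i, g(cons)+1=h, e(vowel)+8=m.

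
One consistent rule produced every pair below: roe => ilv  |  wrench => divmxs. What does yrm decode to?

bin

Each letter is replaced by its mirror in the alphabet: a↔z, b↔y, c↔x, and so on (the Atbash cipher).
Decoding yrm: y↔b, r↔i, m↔n.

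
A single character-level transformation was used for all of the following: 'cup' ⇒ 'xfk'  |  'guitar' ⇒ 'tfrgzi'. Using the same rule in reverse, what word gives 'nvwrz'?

Each pair mirrors across the alphabet (c↔x, u↔f, p↔k): positions sum to 25. Letters are reflected about the middle of the alphabet (position → 25−position): Atbash.
Reversing it on nvwrz: n↔m, v↔e, w↔d, r↔i, z↔a.

media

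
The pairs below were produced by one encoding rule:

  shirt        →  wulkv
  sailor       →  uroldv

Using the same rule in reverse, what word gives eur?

The output letters match the input read backwards, each shifted +3: shirt reversed is trihs. The word is reversed, then every letter is shifted forward by 3.
Decoding eur: shift back: e−3=b, u−3=r, r−3=o → bro; then reverse → orb.

orb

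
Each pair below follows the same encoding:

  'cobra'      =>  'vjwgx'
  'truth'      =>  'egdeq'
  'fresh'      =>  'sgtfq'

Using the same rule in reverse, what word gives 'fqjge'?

c(2)→v(21) and o(14)→j(9) fit y≡25x+23 (mod 26); the inverse of 25 mod 26 is 25. Each letter's alphabet position (a=0..z=25) is mapped through 25·x+23 mod 26 — an affine cipher.
Undoing it on fqjge: f(5)→25·(5−23)≡18=s; q(16)→25·(16−23)≡7=h; j(9)→25·(9−23)≡14=o; g(6)→25·(6−23)≡17=r; e(4)→25·(4−23)≡19=t (all mod 26).

short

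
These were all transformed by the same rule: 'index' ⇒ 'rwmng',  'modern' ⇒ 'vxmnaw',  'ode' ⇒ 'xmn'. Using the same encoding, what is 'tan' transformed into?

cjw

Compare letters: i→r is +9, n→w is +9, d→m is +9 — a constant shift. It's a constant shift of +9 (ROT9).
On tan: t+9=c, a+9=j, n+9=w.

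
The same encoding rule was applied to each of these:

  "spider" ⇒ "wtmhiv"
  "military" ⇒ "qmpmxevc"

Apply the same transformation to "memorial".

Compare letters: s→w is +4, p→t is +4, i→m is +4 — a constant shift. Every letter moves 4 places later in the alphabet, wrapping around z→a.
Applying it to memorial: m+4=q, e+4=i, m+4=q, o+4=s, r+4=v, i+4=m, a+4=e, l+4=p.

qiqsvmep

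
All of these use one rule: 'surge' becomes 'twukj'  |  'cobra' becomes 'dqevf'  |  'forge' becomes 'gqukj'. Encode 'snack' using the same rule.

Each letter shifts forward by (position + 1), i.e. 1, 2, 3, … — the shift grows by one for each successive letter.
On snack: s+1=t, n+2=p, a+3=d, c+4=g, k+5=p.

tpdgp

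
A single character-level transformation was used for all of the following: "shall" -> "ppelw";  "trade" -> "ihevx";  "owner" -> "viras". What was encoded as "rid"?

zen

The output letters match the input read backwards, each shifted +4: shall reversed is llahs. Read the word backwards and shift each letter +4.
Decoding rid: shift back: r−4=n, i−4=e, d−4=z → nez; then reverse → zen.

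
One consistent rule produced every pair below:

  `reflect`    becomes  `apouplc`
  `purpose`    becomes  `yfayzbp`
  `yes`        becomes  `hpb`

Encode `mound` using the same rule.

vzfwm

The shift depends on letter class: consonant r→a is +9, but vowel e→p is +11. Two shifts are in play — +11 for a/e/i/o/u, +9 for every other letter.
Applying it to mound: m(cons)+9=v, o(vowel)+11=z, u(vowel)+11=f, n(cons)+9=w, d(cons)+9=m.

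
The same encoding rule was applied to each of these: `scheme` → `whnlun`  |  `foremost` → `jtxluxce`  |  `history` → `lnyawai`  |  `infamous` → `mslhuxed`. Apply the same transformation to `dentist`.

hjtaqbd

In scheme: s→w is +4, c→h is +5, h→n is +6, e→l is +7 — the shift increases by 1 each position. The shift increases by 1 at each position, starting from +4: 4, 5, 6, ….
For dentist: d+4=h, e+5=j, n+6=t, t+7=a, i+8=q, s+9=b, t+10=d.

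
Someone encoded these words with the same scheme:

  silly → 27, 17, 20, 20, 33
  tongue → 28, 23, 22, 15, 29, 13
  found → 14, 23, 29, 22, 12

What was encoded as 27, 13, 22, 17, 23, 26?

Each letter is replaced by its alphabet position (a=1..z=26) + 8.
Undoing it on 27, 13, 22, 17, 23, 26: 27→(27−8)÷1=19=s, 13→(13−8)÷1=5=e, 22→(22−8)÷1=14=n, 17→(17−8)÷1=9=i, 23→(23−8)÷1=15=o, 26→(26−8)÷1=18=r.

senior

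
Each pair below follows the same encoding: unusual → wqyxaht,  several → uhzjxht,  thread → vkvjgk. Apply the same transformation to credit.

euiioa

In unusual: u→w is +2, n→q is +3, u→y is +4, s→x is +5 — the shift increases by 1 each position. Each letter shifts forward by (position + 2), i.e. 2, 3, 4, … — the shift grows by one for each successive letter.
For credit: c+2=e, r+3=u, e+4=i, d+5=i, i+6=o, t+7=a.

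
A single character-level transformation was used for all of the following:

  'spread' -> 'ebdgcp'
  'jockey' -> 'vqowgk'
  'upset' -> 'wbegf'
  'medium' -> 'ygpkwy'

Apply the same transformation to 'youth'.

The shift depends on letter class: consonant s→e is +12, but vowel e→g is +2. Two shifts are in play — +2 for a/e/i/o/u, +12 for every other letter.
For youth: y(cons)+12=k, o(vowel)+2=q, u(vowel)+2=w, t(cons)+12=f, h(cons)+12=t.

kqwft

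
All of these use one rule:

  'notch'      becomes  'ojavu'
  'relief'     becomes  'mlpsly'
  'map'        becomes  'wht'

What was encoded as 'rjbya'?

truck

The output letters match the input read backwards, each shifted +7: notch reversed is hcton. Two steps: reverse the string, then apply a Caesar shift of +7.
Decoding rjbya: shift back: r−7=k, j−7=c, b−7=u, y−7=r, a−7=t → kcurt; then reverse → truck.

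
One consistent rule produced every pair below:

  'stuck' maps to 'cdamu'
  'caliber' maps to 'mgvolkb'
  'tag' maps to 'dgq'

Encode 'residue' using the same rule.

bkconak

Vowels shift forward by 6 and consonants shift forward by 10.
Applying it to residue: r(cons)+10=b, e(vowel)+6=k, s(cons)+10=c, i(vowel)+6=o, d(cons)+10=n, u(vowel)+6=a, e(vowel)+6=k.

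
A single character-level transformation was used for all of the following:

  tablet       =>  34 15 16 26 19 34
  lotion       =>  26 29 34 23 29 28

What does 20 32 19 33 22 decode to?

The number is (letter's place in the alphabet, a=1) + 14.
Undoing it on 20 32 19 33 22: 20→(20−14)÷1=6=f, 32→(32−14)÷1=18=r, 19→(19−14)÷1=5=e, 33→(33−14)÷1=19=s, 22→(22−14)÷1=8=h.

fresh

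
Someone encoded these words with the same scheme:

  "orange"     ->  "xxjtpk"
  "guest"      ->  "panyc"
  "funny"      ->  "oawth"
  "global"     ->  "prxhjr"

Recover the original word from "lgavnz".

carpet

It's a Vigenère-style cipher with numeric key [9,6]: position i shifts by key[i mod 2].
Decoding lgavnz: l−9=c, g−6=a, a−9=r, v−6=p, n−9=e, z−6=t.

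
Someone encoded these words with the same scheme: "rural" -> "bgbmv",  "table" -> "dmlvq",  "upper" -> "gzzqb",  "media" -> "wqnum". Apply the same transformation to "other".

adrqb

The shift depends on letter class: consonant r→b is +10, but vowel u→g is +12. Vowels shift forward by 12 and consonants shift forward by 10.
For other: o(vowel)+12=a, t(cons)+10=d, h(cons)+10=r, e(vowel)+12=q, r(cons)+10=b.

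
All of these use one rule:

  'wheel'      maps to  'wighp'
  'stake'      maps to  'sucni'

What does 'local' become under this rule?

In wheel: w→w is +0, h→i is +1, e→g is +2, e→h is +3 — the shift increases by 1 each position. The shift increases by 1 at each position, starting from +0: 0, 1, 2, ….
Applying it to local: l+0=l, o+1=p, c+2=e, a+3=d, l+4=p.

lpedp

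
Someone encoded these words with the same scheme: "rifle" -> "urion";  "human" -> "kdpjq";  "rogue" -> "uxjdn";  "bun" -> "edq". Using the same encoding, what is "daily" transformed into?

The shift depends on letter class: consonant r→u is +3, but vowel i→r is +9. The rule splits by letter class: vowels +9, consonants +3.
On daily: d(cons)+3=g, a(vowel)+9=j, i(vowel)+9=r, l(cons)+3=o, y(cons)+3=b.

gjrob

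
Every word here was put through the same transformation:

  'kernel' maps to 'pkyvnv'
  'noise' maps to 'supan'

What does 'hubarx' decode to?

The shift increases by 1 at each position, starting from +5: 5, 6, 7, ….
Reversing it on hubarx: h−5=c, u−6=o, b−7=u, a−8=s, r−9=i, x−10=n.

cousin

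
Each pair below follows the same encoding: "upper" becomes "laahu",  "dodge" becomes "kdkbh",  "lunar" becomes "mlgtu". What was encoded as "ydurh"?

This is an affine cipher: with a=0,…,z=25, each position x becomes (23x+19) mod 26.
Reversing it on ydurh: y(24)→17·(24−19)≡7=h; d(3)→17·(3−19)≡14=o; u(20)→17·(20−19)≡17=r; r(17)→17·(17−19)≡18=s; h(7)→17·(7−19)≡4=e (all mod 26).

horse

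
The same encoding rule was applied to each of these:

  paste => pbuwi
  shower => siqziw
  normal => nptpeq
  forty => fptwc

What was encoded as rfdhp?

rebel

In paste: p→p is +0, a→b is +1, s→u is +2, t→w is +3 — the shift increases by 1 each position. The shift increases by 1 at each position, starting from +0: 0, 1, 2, ….
Undoing it on rfdhp: r−0=r, f−1=e, d−2=b, h−3=e, p−4=l.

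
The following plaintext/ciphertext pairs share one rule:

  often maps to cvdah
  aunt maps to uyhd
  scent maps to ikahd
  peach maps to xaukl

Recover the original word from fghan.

o(14)→c(2) and f(5)→v(21) fit y≡21x+20 (mod 26); the inverse of 21 mod 26 is 5. Each letter's alphabet position (a=0..z=25) is mapped through 21·x+20 mod 26 — an affine cipher.
Reversing it on fghan: f(5)→5·(5−20)≡3=d; g(6)→5·(6−20)≡8=i; h(7)→5·(7−20)≡13=n; a(0)→5·(0−20)≡4=e; n(13)→5·(13−20)≡17=r (all mod 26).

diner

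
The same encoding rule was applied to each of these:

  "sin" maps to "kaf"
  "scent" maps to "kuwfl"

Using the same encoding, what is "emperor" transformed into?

wehwjgj

Compare letters: s→k is +18, i→a is +18, n→f is +18 — a constant shift. This is a Caesar cipher with shift 18.
For emperor: e+18=w, m+18=e, p+18=h, e+18=w, r+18=j, o+18=g, r+18=j.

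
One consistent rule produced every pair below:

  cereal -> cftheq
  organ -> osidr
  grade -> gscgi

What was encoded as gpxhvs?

In cereal: c→c is +0, e→f is +1, r→t is +2, e→h is +3 — the shift increases by 1 each position. Letter i (0-indexed) is shifted by i+0, so successive shifts are 0, 1, 2, ….
Decoding gpxhvs: g−0=g, p−1=o, x−2=v, h−3=e, v−4=r, s−5=n.

govern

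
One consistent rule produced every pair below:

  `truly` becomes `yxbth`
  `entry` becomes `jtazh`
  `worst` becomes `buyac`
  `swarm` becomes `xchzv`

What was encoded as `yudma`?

tower

In truly: t→y is +5, r→x is +6, u→b is +7, l→t is +8 — the shift increases by 1 each position. Letter i (0-indexed) is shifted by i+5, so successive shifts are 5, 6, 7, ….
Decoding yudma: y−5=t, u−6=o, d−7=w, m−8=e, a−9=r.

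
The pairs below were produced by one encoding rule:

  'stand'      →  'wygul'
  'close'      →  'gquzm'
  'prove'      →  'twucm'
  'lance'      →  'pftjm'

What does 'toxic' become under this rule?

In stand: s→w is +4, t→y is +5, a→g is +6, n→u is +7 — the shift increases by 1 each position. Each letter shifts forward by (position + 4), i.e. 4, 5, 6, … — the shift grows by one for each successive letter.
On toxic: t+4=x, o+5=t, x+6=d, i+7=p, c+8=k.

xtdpk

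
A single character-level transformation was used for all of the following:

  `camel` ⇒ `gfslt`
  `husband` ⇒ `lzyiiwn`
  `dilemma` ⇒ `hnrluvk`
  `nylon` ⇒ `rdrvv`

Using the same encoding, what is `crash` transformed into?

gwgzp

In camel: c→g is +4, a→f is +5, m→s is +6, e→l is +7 — the shift increases by 1 each position. The shift increases by 1 at each position, starting from +4: 4, 5, 6, ….
Applying it to crash: c+4=g, r+5=w, a+6=g, s+7=z, h+8=p.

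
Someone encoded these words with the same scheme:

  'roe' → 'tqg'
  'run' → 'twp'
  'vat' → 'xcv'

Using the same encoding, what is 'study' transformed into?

Compare letters: r→t is +2, o→q is +2, e→g is +2 — a constant shift. This is a Caesar cipher with shift 2.
For study: s+2=u, t+2=v, u+2=w, d+2=f, y+2=a.

uvwfa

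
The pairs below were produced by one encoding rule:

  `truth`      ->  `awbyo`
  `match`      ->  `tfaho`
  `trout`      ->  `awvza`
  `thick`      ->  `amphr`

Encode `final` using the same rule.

Shifts by position in truth: pos 0: t→a (+7), pos 1: r→w (+5), pos 2: u→b (+7), pos 3: t→y (+5) — repeating every 2. It's a Vigenère-style cipher with numeric key [7,5]: position i shifts by key[i mod 2].
On final: f+7=m, i+5=n, n+7=u, a+5=f, l+7=s.

mnufs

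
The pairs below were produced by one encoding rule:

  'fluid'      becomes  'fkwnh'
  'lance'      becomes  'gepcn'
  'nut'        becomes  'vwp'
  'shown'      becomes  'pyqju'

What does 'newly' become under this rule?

anygp

Read the word backwards and shift each letter +2.
For newly: reverse → ylwen; then shift: y+2=a, l+2=n, w+2=y, e+2=g, n+2=p.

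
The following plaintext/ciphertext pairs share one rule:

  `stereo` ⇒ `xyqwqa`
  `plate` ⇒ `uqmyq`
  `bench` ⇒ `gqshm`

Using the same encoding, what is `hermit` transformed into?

mqwruy

The shift depends on letter class: consonant s→x is +5, but vowel e→q is +12. Vowels shift forward by 12 and consonants shift forward by 5.
Applying it to hermit: h(cons)+5=m, e(vowel)+12=q, r(cons)+5=w, m(cons)+5=r, i(vowel)+12=u, t(cons)+5=y.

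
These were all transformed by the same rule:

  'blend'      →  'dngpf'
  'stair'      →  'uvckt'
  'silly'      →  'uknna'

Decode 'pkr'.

It's a constant shift of +2 (ROT2).
Reversing it on pkr: p−2=n, k−2=i, r−2=p.

nip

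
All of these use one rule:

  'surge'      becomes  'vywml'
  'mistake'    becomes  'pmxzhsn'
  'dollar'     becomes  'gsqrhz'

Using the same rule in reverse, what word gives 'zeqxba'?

walrus

In surge: s→v is +3, u→y is +4, r→w is +5, g→m is +6 — the shift increases by 1 each position. Letter i (0-indexed) is shifted by i+3, so successive shifts are 3, 4, 5, ….
Decoding zeqxba: z−3=w, e−4=a, q−5=l, x−6=r, b−7=u, a−8=s.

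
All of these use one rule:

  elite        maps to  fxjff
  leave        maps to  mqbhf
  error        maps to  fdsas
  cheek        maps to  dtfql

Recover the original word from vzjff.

Shifts by position in elite: pos 0: e→f (+1), pos 1: l→x (+12), pos 2: i→j (+1), pos 3: t→f (+12) — repeating every 2. The shifts repeat in a cycle of length 2: positions 0,1,… shift by +1, +12, then the pattern repeats.
Undoing it on vzjff: v−1=u, z−12=n, j−1=i, f−12=t, f−1=e.

unite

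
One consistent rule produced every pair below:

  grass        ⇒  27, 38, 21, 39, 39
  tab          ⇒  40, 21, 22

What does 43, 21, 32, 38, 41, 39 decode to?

walrus

g is letter #7 and maps to 27: an offset of 20. Letters become their 1-based position plus 20 (so a→21, b→22, …).
Reversing it on 43, 21, 32, 38, 41, 39: 43→(43−20)÷1=23=w, 21→(21−20)÷1=1=a, 32→(32−20)÷1=12=l, 38→(38−20)÷1=18=r, 41→(41−20)÷1=21=u, 39→(39−20)÷1=19=s.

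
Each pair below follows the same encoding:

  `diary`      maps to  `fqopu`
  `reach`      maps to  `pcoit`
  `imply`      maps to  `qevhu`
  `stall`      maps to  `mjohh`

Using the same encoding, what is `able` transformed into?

Each letter's alphabet position (a=0..z=25) is mapped through 23·x+14 mod 26 — an affine cipher.
For able: a(0)→23·0+14≡14=o; b(1)→23·1+14≡11=l; l(11)→23·11+14≡7=h; e(4)→23·4+14≡2=c (all mod 26).

olhc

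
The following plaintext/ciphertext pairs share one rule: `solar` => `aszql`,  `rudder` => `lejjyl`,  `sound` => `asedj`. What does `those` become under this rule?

Each letter's alphabet position (a=0..z=25) is mapped through 15·x+16 mod 26 — an affine cipher.
For those: t(19)→15·19+16≡15=p; h(7)→15·7+16≡17=r; o(14)→15·14+16≡18=s; s(18)→15·18+16≡0=a; e(4)→15·4+16≡24=y (all mod 26).

prsay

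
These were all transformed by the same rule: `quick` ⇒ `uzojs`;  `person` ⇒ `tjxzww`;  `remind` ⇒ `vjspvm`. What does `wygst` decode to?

The shift increases by 1 at each position, starting from +4: 4, 5, 6, ….
Undoing it on wygst: w−4=s, y−5=t, g−6=a, s−7=l, t−8=l.

stall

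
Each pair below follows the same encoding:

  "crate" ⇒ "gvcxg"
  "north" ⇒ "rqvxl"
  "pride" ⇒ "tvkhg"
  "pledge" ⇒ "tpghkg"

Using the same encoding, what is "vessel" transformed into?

zgwwgp

Two shifts are in play — +2 for a/e/i/o/u, +4 for every other letter.
Applying it to vessel: v(cons)+4=z, e(vowel)+2=g, s(cons)+4=w, s(cons)+4=w, e(vowel)+2=g, l(cons)+4=p.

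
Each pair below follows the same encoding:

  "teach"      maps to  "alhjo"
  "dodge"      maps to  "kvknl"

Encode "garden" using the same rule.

nhyklu

Compare letters: t→a is +7, e→l is +7, a→h is +7 — a constant shift. It's a constant shift of +7 (ROT7).
Applying it to garden: g+7=n, a+7=h, r+7=y, d+7=k, e+7=l, n+7=u.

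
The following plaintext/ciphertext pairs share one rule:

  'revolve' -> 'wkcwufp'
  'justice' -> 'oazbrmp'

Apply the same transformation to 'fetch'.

In revolve: r→w is +5, e→k is +6, v→c is +7, o→w is +8 — the shift increases by 1 each position. The shift increases by 1 at each position, starting from +5: 5, 6, 7, ….
On fetch: f+5=k, e+6=k, t+7=a, c+8=k, h+9=q.

kkakq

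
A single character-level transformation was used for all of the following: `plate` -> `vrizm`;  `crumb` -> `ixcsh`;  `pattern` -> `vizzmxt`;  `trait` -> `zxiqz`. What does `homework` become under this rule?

The shift depends on letter class: consonant p→v is +6, but vowel a→i is +8. Vowels shift forward by 8 and consonants shift forward by 6.
For homework: h(cons)+6=n, o(vowel)+8=w, m(cons)+6=s, e(vowel)+8=m, w(cons)+6=c, o(vowel)+8=w, r(cons)+6=x, k(cons)+6=q.

nwsmcwxq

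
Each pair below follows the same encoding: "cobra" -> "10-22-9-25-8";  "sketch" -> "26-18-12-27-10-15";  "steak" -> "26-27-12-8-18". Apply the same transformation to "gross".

14-25-22-26-26

c is letter #3 and maps to 10: an offset of 7. The number is (letter's place in the alphabet, a=1) + 7.
For gross: g=7→14, r=18→25, o=15→22, s=19→26, s=19→26.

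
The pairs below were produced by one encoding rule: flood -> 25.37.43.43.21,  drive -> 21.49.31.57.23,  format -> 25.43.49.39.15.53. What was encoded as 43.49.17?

The formula is n = 2×(alphabet index, a=1) + 13.
Decoding 43.49.17: 43→(43−13)÷2=15=o, 49→(49−13)÷2=18=r, 17→(17−13)÷2=2=b.

orb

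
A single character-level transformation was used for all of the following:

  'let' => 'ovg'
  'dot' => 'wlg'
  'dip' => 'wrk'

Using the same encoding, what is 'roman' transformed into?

ilnzm

Each pair mirrors across the alphabet (l↔o, e↔v, t↔g): positions sum to 25. This is the alphabet-reversal cipher (Atbash): a becomes z, b becomes y, etc.
Applying it to roman: r↔i, o↔l, m↔n, a↔z, n↔m.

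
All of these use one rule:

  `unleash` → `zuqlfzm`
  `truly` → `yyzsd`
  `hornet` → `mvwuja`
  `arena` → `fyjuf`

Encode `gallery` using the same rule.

lhqsjyd

A repeating key of period 2 is used — shifts +5, +7 over and over.
On gallery: g+5=l, a+7=h, l+5=q, l+7=s, e+5=j, r+7=y, y+5=d.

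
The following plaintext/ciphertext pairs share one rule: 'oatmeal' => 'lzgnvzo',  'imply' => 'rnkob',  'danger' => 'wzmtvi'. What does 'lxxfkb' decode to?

occupy

Each pair mirrors across the alphabet (o↔l, a↔z, t↔g): positions sum to 25. This is the alphabet-reversal cipher (Atbash): a becomes z, b becomes y, etc.
Undoing it on lxxfkb: l↔o, x↔c, x↔c, f↔u, k↔p, b↔y.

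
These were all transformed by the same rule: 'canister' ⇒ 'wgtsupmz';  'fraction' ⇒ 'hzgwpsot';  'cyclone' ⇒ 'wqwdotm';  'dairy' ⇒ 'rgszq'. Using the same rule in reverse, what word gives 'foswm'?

c(2)→w(22) and a(0)→g(6) fit y≡21x+6 (mod 26); the inverse of 21 mod 26 is 5. Treating letters as 0–25, the rule is x ↦ 21x + 6 (mod 26).
Undoing it on foswm: f(5)→5·(5−6)≡21=v; o(14)→5·(14−6)≡14=o; s(18)→5·(18−6)≡8=i; w(22)→5·(22−6)≡2=c; m(12)→5·(12−6)≡4=e (all mod 26).

voice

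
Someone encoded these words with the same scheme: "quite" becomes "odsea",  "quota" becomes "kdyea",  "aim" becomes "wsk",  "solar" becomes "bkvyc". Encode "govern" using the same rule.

xbofyq

Read the word backwards and shift each letter +10.
On govern: reverse → nrevog; then shift: n+10=x, r+10=b, e+10=o, v+10=f, o+10=y, g+10=q.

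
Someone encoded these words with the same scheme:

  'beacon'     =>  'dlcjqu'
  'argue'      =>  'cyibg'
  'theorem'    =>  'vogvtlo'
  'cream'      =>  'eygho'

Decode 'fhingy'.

Shifts by position in beacon: pos 0: b→d (+2), pos 1: e→l (+7), pos 2: a→c (+2), pos 3: c→j (+7) — repeating every 2. A repeating key of period 2 is used — shifts +2, +7 over and over.
Undoing it on fhingy: f−2=d, h−7=a, i−2=g, n−7=g, g−2=e, y−7=r.

dagger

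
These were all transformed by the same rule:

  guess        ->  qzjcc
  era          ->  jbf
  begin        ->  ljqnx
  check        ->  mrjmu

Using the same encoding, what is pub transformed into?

zzl

Two shifts are in play — +5 for a/e/i/o/u, +10 for every other letter.
Applying it to pub: p(cons)+10=z, u(vowel)+5=z, b(cons)+10=l.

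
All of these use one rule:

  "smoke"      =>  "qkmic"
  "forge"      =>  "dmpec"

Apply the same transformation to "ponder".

nmlbcp

Each letter is shifted forward by 24 in the alphabet (a Caesar shift of +24).
On ponder: p+24=n, o+24=m, n+24=l, d+24=b, e+24=c, r+24=p.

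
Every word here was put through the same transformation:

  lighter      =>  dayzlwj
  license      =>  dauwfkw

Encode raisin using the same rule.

jsakaf

Compare letters: l→d is +18, i→a is +18, g→y is +18 — a constant shift. It's a constant shift of +18 (ROT18).
Applying it to raisin: r+18=j, a+18=s, i+18=a, s+18=k, i+18=a, n+18=f.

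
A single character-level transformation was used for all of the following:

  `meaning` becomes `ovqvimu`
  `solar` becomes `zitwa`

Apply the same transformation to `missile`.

mtqaaqu

The output letters match the input read backwards, each shifted +8: meaning reversed is gninaem. Two steps: reverse the string, then apply a Caesar shift of +8.
Applying it to missile: reverse → elissim; then shift: e+8=m, l+8=t, i+8=q, s+8=a, s+8=a, i+8=q, m+8=u.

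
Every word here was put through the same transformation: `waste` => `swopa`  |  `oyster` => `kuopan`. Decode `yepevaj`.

citizen

Every letter moves 22 places later in the alphabet, wrapping around z→a.
Reversing it on yepevaj: y−22=c, e−22=i, p−22=t, e−22=i, v−22=z, a−22=e, j−22=n.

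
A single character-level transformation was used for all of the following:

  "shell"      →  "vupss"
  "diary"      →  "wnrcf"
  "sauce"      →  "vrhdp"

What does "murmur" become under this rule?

This is an affine cipher: with a=0,…,z=25, each position x becomes (19x+17) mod 26.
On murmur: m(12)→19·12+17≡11=l; u(20)→19·20+17≡7=h; r(17)→19·17+17≡2=c; m(12)→19·12+17≡11=l; u(20)→19·20+17≡7=h; r(17)→19·17+17≡2=c (all mod 26).

lhclhc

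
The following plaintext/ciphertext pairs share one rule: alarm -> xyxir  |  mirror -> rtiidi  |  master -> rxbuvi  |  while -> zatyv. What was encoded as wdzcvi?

powder

a(0)→x(23) and l(11)→y(24) fit y≡19x+23 (mod 26); the inverse of 19 mod 26 is 11. Treating letters as 0–25, the rule is x ↦ 19x + 23 (mod 26).
Decoding wdzcvi: w(22)→11·(22−23)≡15=p; d(3)→11·(3−23)≡14=o; z(25)→11·(25−23)≡22=w; c(2)→11·(2−23)≡3=d; v(21)→11·(21−23)≡4=e; i(8)→11·(8−23)≡17=r (all mod 26).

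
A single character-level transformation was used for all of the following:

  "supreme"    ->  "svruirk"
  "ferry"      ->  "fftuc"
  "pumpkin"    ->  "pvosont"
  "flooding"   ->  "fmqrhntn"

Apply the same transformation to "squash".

srwdwm

The shift increases by 1 at each position, starting from +0: 0, 1, 2, ….
On squash: s+0=s, q+1=r, u+2=w, a+3=d, s+4=w, h+5=m.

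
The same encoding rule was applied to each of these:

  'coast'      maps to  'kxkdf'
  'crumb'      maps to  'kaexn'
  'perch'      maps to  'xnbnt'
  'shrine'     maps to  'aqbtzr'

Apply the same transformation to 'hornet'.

pxbyqg

In coast: c→k is +8, o→x is +9, a→k is +10, s→d is +11 — the shift increases by 1 each position. Letter i (0-indexed) is shifted by i+8, so successive shifts are 8, 9, 10, ….
On hornet: h+8=p, o+9=x, r+10=b, n+11=y, e+12=q, t+13=g.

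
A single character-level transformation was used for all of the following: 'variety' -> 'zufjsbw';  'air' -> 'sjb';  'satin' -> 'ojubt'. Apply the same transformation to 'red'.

efs

The output letters match the input read backwards, each shifted +1: variety reversed is yteirav. Read the word backwards and shift each letter +1.
On red: reverse → der; then shift: d+1=e, e+1=f, r+1=s.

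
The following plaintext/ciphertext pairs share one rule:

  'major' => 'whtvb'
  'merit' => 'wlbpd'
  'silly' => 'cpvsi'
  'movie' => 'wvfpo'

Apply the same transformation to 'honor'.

rvxvb

Shifts by position in major: pos 0: m→w (+10), pos 1: a→h (+7), pos 2: j→t (+10), pos 3: o→v (+7) — repeating every 2. A repeating key of period 2 is used — shifts +10, +7 over and over.
For honor: h+10=r, o+7=v, n+10=x, o+7=v, r+10=b.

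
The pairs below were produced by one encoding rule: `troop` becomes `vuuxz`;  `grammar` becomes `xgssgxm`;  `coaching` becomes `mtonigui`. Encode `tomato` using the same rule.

uzgsuz

The word is reversed, then every letter is shifted forward by 6.
For tomato: reverse → otamot; then shift: o+6=u, t+6=z, a+6=g, m+6=s, o+6=u, t+6=z.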